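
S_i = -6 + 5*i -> [-6, -1, 4, 9, 14]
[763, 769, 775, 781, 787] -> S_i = 763 + 6*i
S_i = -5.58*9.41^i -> [-5.58, -52.51, -494.1, -4649.47, -43751.47]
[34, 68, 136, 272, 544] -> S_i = 34*2^i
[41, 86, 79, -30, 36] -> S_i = Random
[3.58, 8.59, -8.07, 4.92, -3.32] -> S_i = Random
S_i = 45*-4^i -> [45, -180, 720, -2880, 11520]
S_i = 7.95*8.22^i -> [7.95, 65.35, 537.17, 4415.53, 36295.63]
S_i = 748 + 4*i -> [748, 752, 756, 760, 764]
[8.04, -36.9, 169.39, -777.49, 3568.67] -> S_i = 8.04*(-4.59)^i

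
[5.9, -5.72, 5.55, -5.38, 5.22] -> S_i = 5.90*(-0.97)^i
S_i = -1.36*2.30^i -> [-1.36, -3.13, -7.19, -16.55, -38.06]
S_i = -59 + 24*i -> [-59, -35, -11, 13, 37]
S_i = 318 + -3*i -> [318, 315, 312, 309, 306]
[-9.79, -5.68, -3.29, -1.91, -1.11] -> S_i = -9.79*0.58^i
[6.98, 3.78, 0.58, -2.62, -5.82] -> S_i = 6.98 + -3.20*i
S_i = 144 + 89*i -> [144, 233, 322, 411, 500]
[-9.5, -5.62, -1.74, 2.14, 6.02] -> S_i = -9.50 + 3.88*i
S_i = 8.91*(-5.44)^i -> [8.91, -48.47, 263.68, -1434.41, 7803.21]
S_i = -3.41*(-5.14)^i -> [-3.41, 17.53, -90.09, 463.07, -2380.16]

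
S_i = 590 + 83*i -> [590, 673, 756, 839, 922]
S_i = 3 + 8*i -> [3, 11, 19, 27, 35]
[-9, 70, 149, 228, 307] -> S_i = -9 + 79*i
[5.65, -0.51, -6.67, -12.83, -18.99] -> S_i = 5.65 + -6.16*i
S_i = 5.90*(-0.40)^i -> [5.9, -2.36, 0.94, -0.38, 0.15]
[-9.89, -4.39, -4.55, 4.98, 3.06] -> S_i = Random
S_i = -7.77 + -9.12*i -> [-7.77, -16.89, -26.01, -35.13, -44.25]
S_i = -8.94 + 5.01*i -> [-8.94, -3.93, 1.08, 6.09, 11.1]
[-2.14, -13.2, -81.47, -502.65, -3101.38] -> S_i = -2.14*6.17^i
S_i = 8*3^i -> [8, 24, 72, 216, 648]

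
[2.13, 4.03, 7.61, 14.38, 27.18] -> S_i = 2.13*1.89^i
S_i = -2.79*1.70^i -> [-2.79, -4.74, -8.06, -13.71, -23.3]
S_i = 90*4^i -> [90, 360, 1440, 5760, 23040]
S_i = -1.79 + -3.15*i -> [-1.79, -4.94, -8.09, -11.24, -14.39]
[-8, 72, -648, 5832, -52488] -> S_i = -8*-9^i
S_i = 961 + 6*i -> [961, 967, 973, 979, 985]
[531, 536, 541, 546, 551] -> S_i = 531 + 5*i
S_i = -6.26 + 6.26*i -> [-6.26, 0.0, 6.26, 12.52, 18.78]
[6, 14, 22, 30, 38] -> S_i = 6 + 8*i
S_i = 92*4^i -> [92, 368, 1472, 5888, 23552]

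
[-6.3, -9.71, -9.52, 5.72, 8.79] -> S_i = Random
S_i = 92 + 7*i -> [92, 99, 106, 113, 120]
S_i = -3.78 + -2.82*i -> [-3.78, -6.6, -9.42, -12.24, -15.06]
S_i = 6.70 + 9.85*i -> [6.7, 16.55, 26.4, 36.25, 46.1]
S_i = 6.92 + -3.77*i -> [6.92, 3.15, -0.62, -4.39, -8.16]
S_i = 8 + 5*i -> [8, 13, 18, 23, 28]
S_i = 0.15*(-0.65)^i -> [0.15, -0.1, 0.06, -0.04, 0.03]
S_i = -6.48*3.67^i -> [-6.48, -23.78, -87.28, -320.31, -1175.55]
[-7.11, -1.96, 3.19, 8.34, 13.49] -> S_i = -7.11 + 5.15*i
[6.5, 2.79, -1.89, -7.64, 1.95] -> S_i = Random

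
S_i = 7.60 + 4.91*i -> [7.6, 12.51, 17.42, 22.33, 27.24]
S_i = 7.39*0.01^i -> [7.39, 0.07, 0.0, 0.0, 0.0]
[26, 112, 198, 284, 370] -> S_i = 26 + 86*i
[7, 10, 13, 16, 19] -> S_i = 7 + 3*i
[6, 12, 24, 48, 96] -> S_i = 6*2^i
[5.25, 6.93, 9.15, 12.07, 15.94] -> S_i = 5.25*1.32^i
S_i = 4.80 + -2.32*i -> [4.8, 2.48, 0.16, -2.16, -4.48]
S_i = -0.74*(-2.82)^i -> [-0.74, 2.09, -5.88, 16.6, -46.8]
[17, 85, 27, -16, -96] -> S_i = Random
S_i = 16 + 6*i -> [16, 22, 28, 34, 40]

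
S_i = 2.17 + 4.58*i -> [2.17, 6.75, 11.33, 15.91, 20.49]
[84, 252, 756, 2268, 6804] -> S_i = 84*3^i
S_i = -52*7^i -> [-52, -364, -2548, -17836, -124852]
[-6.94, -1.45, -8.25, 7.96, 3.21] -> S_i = Random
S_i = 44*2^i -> [44, 88, 176, 352, 704]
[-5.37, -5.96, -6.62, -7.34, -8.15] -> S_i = -5.37*1.11^i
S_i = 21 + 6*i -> [21, 27, 33, 39, 45]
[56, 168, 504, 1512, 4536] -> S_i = 56*3^i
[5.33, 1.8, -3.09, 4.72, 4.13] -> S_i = Random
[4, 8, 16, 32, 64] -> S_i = 4*2^i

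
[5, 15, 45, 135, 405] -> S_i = 5*3^i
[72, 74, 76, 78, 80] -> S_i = 72 + 2*i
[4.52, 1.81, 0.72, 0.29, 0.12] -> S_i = 4.52*0.40^i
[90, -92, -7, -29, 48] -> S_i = Random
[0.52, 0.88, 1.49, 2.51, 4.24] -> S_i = 0.52*1.69^i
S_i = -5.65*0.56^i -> [-5.65, -3.16, -1.77, -0.99, -0.56]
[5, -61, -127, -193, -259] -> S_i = 5 + -66*i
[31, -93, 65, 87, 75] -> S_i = Random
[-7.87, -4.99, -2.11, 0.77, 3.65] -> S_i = -7.87 + 2.88*i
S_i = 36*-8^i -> [36, -288, 2304, -18432, 147456]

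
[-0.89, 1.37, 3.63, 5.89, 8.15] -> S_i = -0.89 + 2.26*i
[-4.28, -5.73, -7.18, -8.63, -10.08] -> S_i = -4.28 + -1.45*i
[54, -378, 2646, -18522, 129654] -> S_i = 54*-7^i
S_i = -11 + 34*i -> [-11, 23, 57, 91, 125]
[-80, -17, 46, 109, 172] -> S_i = -80 + 63*i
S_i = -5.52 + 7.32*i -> [-5.52, 1.8, 9.12, 16.44, 23.76]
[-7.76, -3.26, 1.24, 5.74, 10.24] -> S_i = -7.76 + 4.50*i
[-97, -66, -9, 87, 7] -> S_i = Random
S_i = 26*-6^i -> [26, -156, 936, -5616, 33696]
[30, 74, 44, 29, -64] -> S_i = Random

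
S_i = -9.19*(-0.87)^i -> [-9.19, 8.0, -6.96, 6.05, -5.26]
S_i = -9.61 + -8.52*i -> [-9.61, -18.13, -26.65, -35.17, -43.69]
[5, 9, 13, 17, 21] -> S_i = 5 + 4*i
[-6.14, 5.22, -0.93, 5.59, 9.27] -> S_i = Random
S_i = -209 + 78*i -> [-209, -131, -53, 25, 103]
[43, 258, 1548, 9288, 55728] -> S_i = 43*6^i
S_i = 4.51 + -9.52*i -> [4.51, -5.01, -14.53, -24.05, -33.57]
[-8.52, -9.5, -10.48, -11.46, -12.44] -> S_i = -8.52 + -0.98*i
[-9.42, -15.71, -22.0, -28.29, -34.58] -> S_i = -9.42 + -6.29*i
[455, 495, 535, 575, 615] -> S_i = 455 + 40*i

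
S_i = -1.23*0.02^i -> [-1.23, -0.02, -0.0, -0.0, -0.0]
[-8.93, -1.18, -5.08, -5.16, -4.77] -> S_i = Random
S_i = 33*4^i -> [33, 132, 528, 2112, 8448]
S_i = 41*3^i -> [41, 123, 369, 1107, 3321]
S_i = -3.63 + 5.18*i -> [-3.63, 1.55, 6.73, 11.91, 17.09]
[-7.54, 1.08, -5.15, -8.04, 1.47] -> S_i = Random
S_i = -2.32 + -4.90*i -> [-2.32, -7.22, -12.12, -17.02, -21.92]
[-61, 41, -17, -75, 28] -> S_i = Random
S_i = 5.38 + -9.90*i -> [5.38, -4.52, -14.42, -24.32, -34.22]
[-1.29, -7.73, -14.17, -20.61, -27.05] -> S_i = -1.29 + -6.44*i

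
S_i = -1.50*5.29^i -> [-1.5, -7.94, -41.98, -222.05, -1174.66]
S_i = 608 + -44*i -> [608, 564, 520, 476, 432]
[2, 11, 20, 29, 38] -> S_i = 2 + 9*i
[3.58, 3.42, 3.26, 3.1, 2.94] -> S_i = 3.58 + -0.16*i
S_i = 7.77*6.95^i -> [7.77, 54.0, 375.31, 2608.41, 18128.43]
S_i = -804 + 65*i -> [-804, -739, -674, -609, -544]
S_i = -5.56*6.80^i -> [-5.56, -37.81, -257.09, -1748.24, -11888.05]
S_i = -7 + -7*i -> [-7, -14, -21, -28, -35]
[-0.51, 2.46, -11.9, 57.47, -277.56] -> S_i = -0.51*(-4.83)^i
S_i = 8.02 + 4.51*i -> [8.02, 12.53, 17.04, 21.55, 26.06]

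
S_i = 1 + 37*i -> [1, 38, 75, 112, 149]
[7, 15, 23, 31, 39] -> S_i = 7 + 8*i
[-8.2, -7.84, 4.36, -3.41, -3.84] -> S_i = Random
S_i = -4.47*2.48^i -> [-4.47, -11.09, -27.49, -68.18, -169.09]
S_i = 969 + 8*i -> [969, 977, 985, 993, 1001]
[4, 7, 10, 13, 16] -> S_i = 4 + 3*i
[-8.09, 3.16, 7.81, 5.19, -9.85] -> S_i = Random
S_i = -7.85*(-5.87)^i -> [-7.85, 46.08, -270.49, 1587.76, -9320.13]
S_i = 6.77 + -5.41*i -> [6.77, 1.36, -4.05, -9.46, -14.87]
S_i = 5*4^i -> [5, 20, 80, 320, 1280]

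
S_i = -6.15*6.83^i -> [-6.15, -42.0, -286.89, -1959.46, -13383.14]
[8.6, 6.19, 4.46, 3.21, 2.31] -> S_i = 8.60*0.72^i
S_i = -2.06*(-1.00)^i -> [-2.06, 2.06, -2.06, 2.06, -2.06]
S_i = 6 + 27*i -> [6, 33, 60, 87, 114]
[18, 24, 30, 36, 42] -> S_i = 18 + 6*i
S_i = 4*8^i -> [4, 32, 256, 2048, 16384]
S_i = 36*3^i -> [36, 108, 324, 972, 2916]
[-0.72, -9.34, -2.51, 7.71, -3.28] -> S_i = Random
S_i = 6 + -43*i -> [6, -37, -80, -123, -166]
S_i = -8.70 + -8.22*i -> [-8.7, -16.92, -25.14, -33.36, -41.58]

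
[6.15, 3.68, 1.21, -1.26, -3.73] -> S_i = 6.15 + -2.47*i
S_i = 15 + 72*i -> [15, 87, 159, 231, 303]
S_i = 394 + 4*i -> [394, 398, 402, 406, 410]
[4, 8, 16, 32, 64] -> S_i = 4*2^i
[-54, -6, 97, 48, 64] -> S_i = Random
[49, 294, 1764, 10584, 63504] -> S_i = 49*6^i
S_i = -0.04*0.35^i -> [-0.04, -0.01, -0.0, -0.0, -0.0]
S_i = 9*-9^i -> [9, -81, 729, -6561, 59049]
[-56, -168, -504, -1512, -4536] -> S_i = -56*3^i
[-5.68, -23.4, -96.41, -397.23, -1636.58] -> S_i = -5.68*4.12^i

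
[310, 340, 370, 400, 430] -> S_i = 310 + 30*i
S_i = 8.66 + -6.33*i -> [8.66, 2.33, -4.0, -10.33, -16.66]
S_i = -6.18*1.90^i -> [-6.18, -11.74, -22.31, -42.39, -80.54]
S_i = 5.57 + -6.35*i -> [5.57, -0.78, -7.13, -13.48, -19.83]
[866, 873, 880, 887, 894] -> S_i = 866 + 7*i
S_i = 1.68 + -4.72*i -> [1.68, -3.04, -7.76, -12.48, -17.2]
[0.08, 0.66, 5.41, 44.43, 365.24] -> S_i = 0.08*8.22^i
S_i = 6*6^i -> [6, 36, 216, 1296, 7776]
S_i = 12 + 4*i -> [12, 16, 20, 24, 28]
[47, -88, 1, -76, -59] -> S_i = Random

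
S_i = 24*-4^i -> [24, -96, 384, -1536, 6144]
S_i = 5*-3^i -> [5, -15, 45, -135, 405]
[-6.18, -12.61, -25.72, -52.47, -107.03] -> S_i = -6.18*2.04^i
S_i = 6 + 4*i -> [6, 10, 14, 18, 22]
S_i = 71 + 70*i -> [71, 141, 211, 281, 351]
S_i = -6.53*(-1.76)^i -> [-6.53, 11.49, -20.23, 35.6, -62.66]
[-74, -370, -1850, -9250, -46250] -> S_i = -74*5^i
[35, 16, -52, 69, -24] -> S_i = Random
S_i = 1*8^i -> [1, 8, 64, 512, 4096]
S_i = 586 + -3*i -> [586, 583, 580, 577, 574]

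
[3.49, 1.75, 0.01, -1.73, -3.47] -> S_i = 3.49 + -1.74*i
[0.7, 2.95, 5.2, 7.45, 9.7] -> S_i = 0.70 + 2.25*i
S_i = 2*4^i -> [2, 8, 32, 128, 512]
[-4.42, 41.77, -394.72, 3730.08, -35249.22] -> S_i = -4.42*(-9.45)^i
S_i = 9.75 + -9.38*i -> [9.75, 0.37, -9.01, -18.39, -27.77]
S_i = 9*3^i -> [9, 27, 81, 243, 729]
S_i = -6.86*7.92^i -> [-6.86, -54.33, -430.3, -3408.0, -26991.36]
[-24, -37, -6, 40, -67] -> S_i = Random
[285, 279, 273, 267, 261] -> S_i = 285 + -6*i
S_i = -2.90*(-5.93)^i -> [-2.9, 17.2, -101.98, 604.73, -3586.05]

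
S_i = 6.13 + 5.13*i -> [6.13, 11.26, 16.39, 21.52, 26.65]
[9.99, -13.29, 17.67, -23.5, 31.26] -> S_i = 9.99*(-1.33)^i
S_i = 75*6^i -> [75, 450, 2700, 16200, 97200]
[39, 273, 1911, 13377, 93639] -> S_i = 39*7^i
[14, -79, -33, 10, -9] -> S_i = Random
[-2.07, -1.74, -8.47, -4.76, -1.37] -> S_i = Random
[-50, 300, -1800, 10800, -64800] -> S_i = -50*-6^i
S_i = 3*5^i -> [3, 15, 75, 375, 1875]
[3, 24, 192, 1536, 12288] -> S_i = 3*8^i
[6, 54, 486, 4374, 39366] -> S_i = 6*9^i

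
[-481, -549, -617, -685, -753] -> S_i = -481 + -68*i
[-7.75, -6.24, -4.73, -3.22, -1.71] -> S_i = -7.75 + 1.51*i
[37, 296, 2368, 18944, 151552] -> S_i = 37*8^i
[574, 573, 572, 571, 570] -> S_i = 574 + -1*i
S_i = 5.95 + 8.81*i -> [5.95, 14.76, 23.57, 32.38, 41.19]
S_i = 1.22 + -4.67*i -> [1.22, -3.45, -8.12, -12.79, -17.46]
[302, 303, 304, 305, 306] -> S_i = 302 + 1*i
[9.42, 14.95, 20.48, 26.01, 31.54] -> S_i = 9.42 + 5.53*i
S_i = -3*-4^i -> [-3, 12, -48, 192, -768]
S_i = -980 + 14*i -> [-980, -966, -952, -938, -924]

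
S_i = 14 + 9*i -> [14, 23, 32, 41, 50]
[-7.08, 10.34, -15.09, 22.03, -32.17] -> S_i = -7.08*(-1.46)^i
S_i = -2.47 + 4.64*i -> [-2.47, 2.17, 6.81, 11.45, 16.09]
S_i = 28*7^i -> [28, 196, 1372, 9604, 67228]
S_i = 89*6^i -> [89, 534, 3204, 19224, 115344]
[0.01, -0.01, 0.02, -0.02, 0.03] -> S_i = 0.01*(-1.29)^i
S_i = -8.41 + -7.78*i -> [-8.41, -16.19, -23.97, -31.75, -39.53]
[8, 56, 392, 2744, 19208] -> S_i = 8*7^i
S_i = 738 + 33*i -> [738, 771, 804, 837, 870]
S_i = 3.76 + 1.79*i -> [3.76, 5.55, 7.34, 9.13, 10.92]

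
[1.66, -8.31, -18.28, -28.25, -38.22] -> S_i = 1.66 + -9.97*i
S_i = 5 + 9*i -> [5, 14, 23, 32, 41]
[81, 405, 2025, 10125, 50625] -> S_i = 81*5^i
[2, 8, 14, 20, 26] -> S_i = 2 + 6*i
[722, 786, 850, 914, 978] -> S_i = 722 + 64*i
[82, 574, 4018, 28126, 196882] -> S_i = 82*7^i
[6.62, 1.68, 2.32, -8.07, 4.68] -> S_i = Random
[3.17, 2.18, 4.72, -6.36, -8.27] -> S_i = Random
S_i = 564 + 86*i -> [564, 650, 736, 822, 908]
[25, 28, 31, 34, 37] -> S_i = 25 + 3*i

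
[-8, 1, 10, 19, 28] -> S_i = -8 + 9*i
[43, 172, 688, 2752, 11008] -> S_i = 43*4^i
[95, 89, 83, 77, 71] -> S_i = 95 + -6*i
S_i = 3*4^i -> [3, 12, 48, 192, 768]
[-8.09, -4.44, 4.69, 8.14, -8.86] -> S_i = Random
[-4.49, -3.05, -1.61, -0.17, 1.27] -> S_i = -4.49 + 1.44*i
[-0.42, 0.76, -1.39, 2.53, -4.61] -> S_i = -0.42*(-1.82)^i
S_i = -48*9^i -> [-48, -432, -3888, -34992, -314928]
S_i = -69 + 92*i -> [-69, 23, 115, 207, 299]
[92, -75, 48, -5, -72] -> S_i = Random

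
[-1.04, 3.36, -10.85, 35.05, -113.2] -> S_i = -1.04*(-3.23)^i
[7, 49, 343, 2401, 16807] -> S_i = 7*7^i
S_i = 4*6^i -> [4, 24, 144, 864, 5184]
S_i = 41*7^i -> [41, 287, 2009, 14063, 98441]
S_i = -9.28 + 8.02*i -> [-9.28, -1.26, 6.76, 14.78, 22.8]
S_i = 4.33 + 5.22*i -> [4.33, 9.55, 14.77, 19.99, 25.21]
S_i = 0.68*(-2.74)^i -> [0.68, -1.86, 5.11, -13.99, 38.33]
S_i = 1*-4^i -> [1, -4, 16, -64, 256]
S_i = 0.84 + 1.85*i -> [0.84, 2.69, 4.54, 6.39, 8.24]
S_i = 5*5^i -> [5, 25, 125, 625, 3125]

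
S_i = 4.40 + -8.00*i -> [4.4, -3.6, -11.6, -19.6, -27.6]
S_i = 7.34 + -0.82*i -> [7.34, 6.52, 5.7, 4.88, 4.06]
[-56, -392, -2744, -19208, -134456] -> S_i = -56*7^i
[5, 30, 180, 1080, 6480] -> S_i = 5*6^i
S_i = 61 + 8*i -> [61, 69, 77, 85, 93]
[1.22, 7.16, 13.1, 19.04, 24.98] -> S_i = 1.22 + 5.94*i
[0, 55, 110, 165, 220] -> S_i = 0 + 55*i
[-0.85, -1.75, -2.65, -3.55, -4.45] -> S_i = -0.85 + -0.90*i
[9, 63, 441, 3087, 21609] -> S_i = 9*7^i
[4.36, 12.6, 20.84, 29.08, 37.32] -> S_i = 4.36 + 8.24*i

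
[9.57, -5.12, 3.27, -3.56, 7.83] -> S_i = Random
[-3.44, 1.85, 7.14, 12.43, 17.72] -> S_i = -3.44 + 5.29*i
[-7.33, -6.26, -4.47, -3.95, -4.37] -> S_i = Random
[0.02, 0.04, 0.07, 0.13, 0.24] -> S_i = 0.02*1.86^i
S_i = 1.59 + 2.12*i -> [1.59, 3.71, 5.83, 7.95, 10.07]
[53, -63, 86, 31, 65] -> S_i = Random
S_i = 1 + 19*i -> [1, 20, 39, 58, 77]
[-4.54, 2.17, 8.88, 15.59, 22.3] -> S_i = -4.54 + 6.71*i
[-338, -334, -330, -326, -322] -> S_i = -338 + 4*i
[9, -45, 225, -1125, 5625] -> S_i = 9*-5^i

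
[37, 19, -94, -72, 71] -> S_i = Random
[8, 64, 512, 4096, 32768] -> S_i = 8*8^i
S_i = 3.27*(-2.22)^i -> [3.27, -7.26, 16.12, -35.78, 79.43]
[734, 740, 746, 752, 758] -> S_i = 734 + 6*i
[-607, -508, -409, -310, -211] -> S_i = -607 + 99*i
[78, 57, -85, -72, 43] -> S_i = Random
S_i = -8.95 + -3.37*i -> [-8.95, -12.32, -15.69, -19.06, -22.43]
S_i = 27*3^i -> [27, 81, 243, 729, 2187]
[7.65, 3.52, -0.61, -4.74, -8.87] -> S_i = 7.65 + -4.13*i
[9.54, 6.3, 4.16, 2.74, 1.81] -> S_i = 9.54*0.66^i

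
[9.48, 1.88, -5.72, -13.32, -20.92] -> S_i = 9.48 + -7.60*i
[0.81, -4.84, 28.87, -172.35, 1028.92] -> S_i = 0.81*(-5.97)^i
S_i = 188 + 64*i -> [188, 252, 316, 380, 444]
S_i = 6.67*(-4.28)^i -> [6.67, -28.55, 122.18, -522.95, 2238.21]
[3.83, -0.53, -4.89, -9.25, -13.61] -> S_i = 3.83 + -4.36*i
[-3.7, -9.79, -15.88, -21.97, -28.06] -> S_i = -3.70 + -6.09*i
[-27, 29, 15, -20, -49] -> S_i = Random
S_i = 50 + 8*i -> [50, 58, 66, 74, 82]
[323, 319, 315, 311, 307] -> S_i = 323 + -4*i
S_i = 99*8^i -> [99, 792, 6336, 50688, 405504]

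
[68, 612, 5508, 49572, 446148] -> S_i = 68*9^i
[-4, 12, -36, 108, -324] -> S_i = -4*-3^i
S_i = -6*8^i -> [-6, -48, -384, -3072, -24576]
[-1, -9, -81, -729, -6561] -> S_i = -1*9^i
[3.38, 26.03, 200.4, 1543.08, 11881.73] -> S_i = 3.38*7.70^i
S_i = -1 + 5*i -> [-1, 4, 9, 14, 19]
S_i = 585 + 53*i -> [585, 638, 691, 744, 797]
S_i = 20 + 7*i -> [20, 27, 34, 41, 48]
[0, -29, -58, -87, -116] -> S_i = 0 + -29*i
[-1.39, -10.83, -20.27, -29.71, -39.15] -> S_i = -1.39 + -9.44*i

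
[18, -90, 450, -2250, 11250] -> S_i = 18*-5^i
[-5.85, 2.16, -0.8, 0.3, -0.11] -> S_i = -5.85*(-0.37)^i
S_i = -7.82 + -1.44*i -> [-7.82, -9.26, -10.7, -12.14, -13.58]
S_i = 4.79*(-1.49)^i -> [4.79, -7.14, 10.63, -15.85, 23.61]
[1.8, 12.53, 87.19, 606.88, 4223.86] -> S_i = 1.80*6.96^i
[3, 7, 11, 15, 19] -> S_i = 3 + 4*i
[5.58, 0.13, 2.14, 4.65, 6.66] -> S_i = Random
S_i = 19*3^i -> [19, 57, 171, 513, 1539]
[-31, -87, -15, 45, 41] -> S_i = Random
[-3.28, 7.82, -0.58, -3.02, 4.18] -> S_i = Random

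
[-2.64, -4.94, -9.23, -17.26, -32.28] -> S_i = -2.64*1.87^i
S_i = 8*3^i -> [8, 24, 72, 216, 648]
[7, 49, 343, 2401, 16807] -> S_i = 7*7^i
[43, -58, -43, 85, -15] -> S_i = Random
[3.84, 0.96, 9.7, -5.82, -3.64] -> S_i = Random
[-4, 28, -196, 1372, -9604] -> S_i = -4*-7^i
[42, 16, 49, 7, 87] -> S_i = Random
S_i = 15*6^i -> [15, 90, 540, 3240, 19440]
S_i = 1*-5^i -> [1, -5, 25, -125, 625]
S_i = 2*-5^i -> [2, -10, 50, -250, 1250]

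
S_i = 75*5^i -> [75, 375, 1875, 9375, 46875]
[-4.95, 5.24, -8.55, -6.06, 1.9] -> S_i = Random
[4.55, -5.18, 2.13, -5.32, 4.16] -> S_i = Random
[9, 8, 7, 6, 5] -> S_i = 9 + -1*i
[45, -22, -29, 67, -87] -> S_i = Random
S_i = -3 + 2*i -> [-3, -1, 1, 3, 5]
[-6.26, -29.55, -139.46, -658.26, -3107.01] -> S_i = -6.26*4.72^i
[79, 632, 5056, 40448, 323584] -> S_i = 79*8^i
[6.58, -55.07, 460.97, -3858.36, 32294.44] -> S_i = 6.58*(-8.37)^i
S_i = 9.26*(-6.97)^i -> [9.26, -64.54, 449.86, -3135.52, 21854.56]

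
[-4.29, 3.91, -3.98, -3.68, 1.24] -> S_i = Random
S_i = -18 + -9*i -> [-18, -27, -36, -45, -54]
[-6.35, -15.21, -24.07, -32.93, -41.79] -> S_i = -6.35 + -8.86*i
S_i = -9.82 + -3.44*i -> [-9.82, -13.26, -16.7, -20.14, -23.58]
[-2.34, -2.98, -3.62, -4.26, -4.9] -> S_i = -2.34 + -0.64*i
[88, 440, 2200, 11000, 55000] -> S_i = 88*5^i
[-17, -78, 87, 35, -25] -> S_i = Random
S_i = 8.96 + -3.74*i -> [8.96, 5.22, 1.48, -2.26, -6.0]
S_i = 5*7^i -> [5, 35, 245, 1715, 12005]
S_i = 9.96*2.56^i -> [9.96, 25.5, 65.27, 167.1, 427.78]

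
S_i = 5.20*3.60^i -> [5.2, 18.72, 67.39, 242.61, 873.4]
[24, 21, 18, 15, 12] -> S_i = 24 + -3*i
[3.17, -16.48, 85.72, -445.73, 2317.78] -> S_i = 3.17*(-5.20)^i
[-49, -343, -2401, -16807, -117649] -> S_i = -49*7^i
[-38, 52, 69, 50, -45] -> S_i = Random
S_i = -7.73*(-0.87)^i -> [-7.73, 6.73, -5.85, 5.09, -4.43]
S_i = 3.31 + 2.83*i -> [3.31, 6.14, 8.97, 11.8, 14.63]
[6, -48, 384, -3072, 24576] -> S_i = 6*-8^i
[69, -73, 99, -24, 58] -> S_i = Random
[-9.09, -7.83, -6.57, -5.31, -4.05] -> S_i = -9.09 + 1.26*i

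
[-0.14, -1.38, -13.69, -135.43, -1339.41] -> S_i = -0.14*9.89^i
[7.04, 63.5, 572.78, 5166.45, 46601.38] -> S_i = 7.04*9.02^i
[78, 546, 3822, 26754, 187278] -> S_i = 78*7^i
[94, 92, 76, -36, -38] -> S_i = Random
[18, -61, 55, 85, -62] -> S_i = Random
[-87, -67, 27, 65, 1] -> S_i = Random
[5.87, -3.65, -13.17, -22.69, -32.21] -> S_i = 5.87 + -9.52*i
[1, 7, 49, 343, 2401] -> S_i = 1*7^i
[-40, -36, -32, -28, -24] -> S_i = -40 + 4*i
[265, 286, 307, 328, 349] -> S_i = 265 + 21*i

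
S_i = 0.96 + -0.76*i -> [0.96, 0.2, -0.56, -1.32, -2.08]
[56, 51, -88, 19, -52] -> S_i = Random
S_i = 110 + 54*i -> [110, 164, 218, 272, 326]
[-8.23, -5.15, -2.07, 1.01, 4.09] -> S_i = -8.23 + 3.08*i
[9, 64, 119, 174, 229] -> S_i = 9 + 55*i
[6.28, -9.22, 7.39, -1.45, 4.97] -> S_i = Random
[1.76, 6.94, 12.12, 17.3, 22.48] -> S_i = 1.76 + 5.18*i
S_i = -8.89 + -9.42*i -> [-8.89, -18.31, -27.73, -37.15, -46.57]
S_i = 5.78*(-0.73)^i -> [5.78, -4.22, 3.08, -2.25, 1.64]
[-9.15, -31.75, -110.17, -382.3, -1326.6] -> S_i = -9.15*3.47^i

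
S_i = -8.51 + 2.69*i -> [-8.51, -5.82, -3.13, -0.44, 2.25]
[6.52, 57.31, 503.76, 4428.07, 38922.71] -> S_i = 6.52*8.79^i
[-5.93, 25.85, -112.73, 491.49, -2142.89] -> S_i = -5.93*(-4.36)^i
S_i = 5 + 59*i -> [5, 64, 123, 182, 241]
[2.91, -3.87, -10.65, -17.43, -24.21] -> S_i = 2.91 + -6.78*i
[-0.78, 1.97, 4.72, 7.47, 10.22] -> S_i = -0.78 + 2.75*i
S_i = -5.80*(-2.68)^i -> [-5.8, 15.54, -41.66, 111.64, -299.2]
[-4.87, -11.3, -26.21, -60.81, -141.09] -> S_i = -4.87*2.32^i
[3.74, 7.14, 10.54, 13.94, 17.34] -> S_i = 3.74 + 3.40*i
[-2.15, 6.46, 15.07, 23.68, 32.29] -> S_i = -2.15 + 8.61*i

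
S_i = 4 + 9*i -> [4, 13, 22, 31, 40]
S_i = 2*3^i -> [2, 6, 18, 54, 162]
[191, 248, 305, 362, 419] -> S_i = 191 + 57*i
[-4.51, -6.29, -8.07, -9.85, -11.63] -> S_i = -4.51 + -1.78*i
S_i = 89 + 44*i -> [89, 133, 177, 221, 265]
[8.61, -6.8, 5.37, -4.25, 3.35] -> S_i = 8.61*(-0.79)^i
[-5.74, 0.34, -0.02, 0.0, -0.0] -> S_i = -5.74*(-0.06)^i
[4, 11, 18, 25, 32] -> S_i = 4 + 7*i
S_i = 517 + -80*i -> [517, 437, 357, 277, 197]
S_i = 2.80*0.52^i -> [2.8, 1.46, 0.76, 0.39, 0.2]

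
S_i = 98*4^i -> [98, 392, 1568, 6272, 25088]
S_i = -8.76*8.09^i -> [-8.76, -70.87, -573.33, -4638.2, -37523.06]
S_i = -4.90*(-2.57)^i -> [-4.9, 12.59, -32.36, 83.18, -213.76]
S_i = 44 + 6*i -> [44, 50, 56, 62, 68]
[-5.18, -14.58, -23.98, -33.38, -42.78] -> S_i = -5.18 + -9.40*i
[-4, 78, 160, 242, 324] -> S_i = -4 + 82*i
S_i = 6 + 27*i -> [6, 33, 60, 87, 114]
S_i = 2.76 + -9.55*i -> [2.76, -6.79, -16.34, -25.89, -35.44]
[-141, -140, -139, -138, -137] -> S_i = -141 + 1*i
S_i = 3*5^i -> [3, 15, 75, 375, 1875]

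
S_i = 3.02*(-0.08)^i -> [3.02, -0.24, 0.02, -0.0, 0.0]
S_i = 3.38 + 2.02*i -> [3.38, 5.4, 7.42, 9.44, 11.46]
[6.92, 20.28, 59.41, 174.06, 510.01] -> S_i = 6.92*2.93^i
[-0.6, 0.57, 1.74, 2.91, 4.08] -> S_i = -0.60 + 1.17*i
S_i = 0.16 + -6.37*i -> [0.16, -6.21, -12.58, -18.95, -25.32]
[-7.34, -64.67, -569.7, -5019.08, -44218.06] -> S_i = -7.34*8.81^i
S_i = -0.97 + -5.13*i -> [-0.97, -6.1, -11.23, -16.36, -21.49]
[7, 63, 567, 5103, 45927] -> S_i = 7*9^i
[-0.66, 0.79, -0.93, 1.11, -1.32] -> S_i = -0.66*(-1.19)^i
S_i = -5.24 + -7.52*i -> [-5.24, -12.76, -20.28, -27.8, -35.32]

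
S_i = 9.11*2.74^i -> [9.11, 24.96, 68.39, 187.4, 513.48]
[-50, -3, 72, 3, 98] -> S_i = Random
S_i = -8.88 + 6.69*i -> [-8.88, -2.19, 4.5, 11.19, 17.88]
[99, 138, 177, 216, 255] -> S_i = 99 + 39*i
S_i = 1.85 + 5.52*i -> [1.85, 7.37, 12.89, 18.41, 23.93]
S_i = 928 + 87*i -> [928, 1015, 1102, 1189, 1276]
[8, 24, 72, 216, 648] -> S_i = 8*3^i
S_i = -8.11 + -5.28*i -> [-8.11, -13.39, -18.67, -23.95, -29.23]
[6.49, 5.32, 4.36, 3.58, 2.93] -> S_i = 6.49*0.82^i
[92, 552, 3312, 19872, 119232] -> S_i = 92*6^i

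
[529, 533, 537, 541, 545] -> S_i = 529 + 4*i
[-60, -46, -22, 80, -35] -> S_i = Random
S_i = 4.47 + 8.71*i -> [4.47, 13.18, 21.89, 30.6, 39.31]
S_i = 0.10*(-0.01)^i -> [0.1, -0.0, 0.0, -0.0, 0.0]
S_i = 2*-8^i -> [2, -16, 128, -1024, 8192]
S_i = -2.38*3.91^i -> [-2.38, -9.31, -36.39, -142.27, -556.27]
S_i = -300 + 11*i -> [-300, -289, -278, -267, -256]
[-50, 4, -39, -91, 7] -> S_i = Random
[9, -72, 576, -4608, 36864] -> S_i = 9*-8^i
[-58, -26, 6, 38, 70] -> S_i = -58 + 32*i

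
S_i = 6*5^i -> [6, 30, 150, 750, 3750]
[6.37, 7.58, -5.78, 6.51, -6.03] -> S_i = Random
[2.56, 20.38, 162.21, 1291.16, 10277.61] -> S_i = 2.56*7.96^i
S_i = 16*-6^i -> [16, -96, 576, -3456, 20736]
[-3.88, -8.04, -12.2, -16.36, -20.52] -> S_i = -3.88 + -4.16*i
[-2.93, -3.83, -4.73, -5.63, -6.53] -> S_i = -2.93 + -0.90*i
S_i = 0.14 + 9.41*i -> [0.14, 9.55, 18.96, 28.37, 37.78]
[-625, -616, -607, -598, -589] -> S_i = -625 + 9*i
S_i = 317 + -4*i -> [317, 313, 309, 305, 301]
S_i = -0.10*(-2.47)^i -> [-0.1, 0.25, -0.61, 1.51, -3.72]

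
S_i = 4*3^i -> [4, 12, 36, 108, 324]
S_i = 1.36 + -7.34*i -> [1.36, -5.98, -13.32, -20.66, -28.0]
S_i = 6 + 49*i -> [6, 55, 104, 153, 202]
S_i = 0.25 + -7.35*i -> [0.25, -7.1, -14.45, -21.8, -29.15]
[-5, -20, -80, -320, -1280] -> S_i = -5*4^i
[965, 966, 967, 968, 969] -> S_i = 965 + 1*i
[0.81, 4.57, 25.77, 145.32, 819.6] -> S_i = 0.81*5.64^i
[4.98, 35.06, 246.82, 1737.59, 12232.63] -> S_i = 4.98*7.04^i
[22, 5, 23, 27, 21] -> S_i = Random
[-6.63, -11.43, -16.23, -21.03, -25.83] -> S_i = -6.63 + -4.80*i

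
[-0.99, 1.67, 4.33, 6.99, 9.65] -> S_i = -0.99 + 2.66*i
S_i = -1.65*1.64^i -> [-1.65, -2.71, -4.44, -7.28, -11.94]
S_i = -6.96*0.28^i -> [-6.96, -1.95, -0.55, -0.15, -0.04]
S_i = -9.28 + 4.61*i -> [-9.28, -4.67, -0.06, 4.55, 9.16]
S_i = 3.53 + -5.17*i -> [3.53, -1.64, -6.81, -11.98, -17.15]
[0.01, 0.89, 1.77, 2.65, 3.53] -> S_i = 0.01 + 0.88*i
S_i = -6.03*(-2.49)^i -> [-6.03, 15.01, -37.39, 93.09, -231.8]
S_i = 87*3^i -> [87, 261, 783, 2349, 7047]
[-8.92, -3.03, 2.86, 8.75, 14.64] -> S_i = -8.92 + 5.89*i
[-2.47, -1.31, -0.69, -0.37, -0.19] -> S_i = -2.47*0.53^i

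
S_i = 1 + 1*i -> [1, 2, 3, 4, 5]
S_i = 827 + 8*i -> [827, 835, 843, 851, 859]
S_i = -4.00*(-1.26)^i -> [-4.0, 5.04, -6.35, 8.0, -10.08]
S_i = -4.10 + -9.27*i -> [-4.1, -13.37, -22.64, -31.91, -41.18]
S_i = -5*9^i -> [-5, -45, -405, -3645, -32805]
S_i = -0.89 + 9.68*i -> [-0.89, 8.79, 18.47, 28.15, 37.83]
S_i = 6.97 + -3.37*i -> [6.97, 3.6, 0.23, -3.14, -6.51]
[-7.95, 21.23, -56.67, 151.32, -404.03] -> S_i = -7.95*(-2.67)^i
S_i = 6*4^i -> [6, 24, 96, 384, 1536]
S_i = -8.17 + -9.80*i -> [-8.17, -17.97, -27.77, -37.57, -47.37]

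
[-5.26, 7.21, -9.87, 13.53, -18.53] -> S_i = -5.26*(-1.37)^i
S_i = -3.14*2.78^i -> [-3.14, -8.73, -24.27, -67.46, -187.55]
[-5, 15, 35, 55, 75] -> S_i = -5 + 20*i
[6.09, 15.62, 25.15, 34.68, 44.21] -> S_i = 6.09 + 9.53*i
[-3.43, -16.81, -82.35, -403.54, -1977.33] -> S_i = -3.43*4.90^i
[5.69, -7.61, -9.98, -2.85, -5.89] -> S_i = Random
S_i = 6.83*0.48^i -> [6.83, 3.28, 1.57, 0.76, 0.36]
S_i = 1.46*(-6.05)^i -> [1.46, -8.83, 53.44, -323.31, 1956.02]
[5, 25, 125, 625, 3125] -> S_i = 5*5^i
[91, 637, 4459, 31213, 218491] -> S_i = 91*7^i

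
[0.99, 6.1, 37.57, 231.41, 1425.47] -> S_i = 0.99*6.16^i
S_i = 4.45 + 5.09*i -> [4.45, 9.54, 14.63, 19.72, 24.81]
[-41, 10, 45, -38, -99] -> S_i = Random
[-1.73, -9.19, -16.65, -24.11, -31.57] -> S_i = -1.73 + -7.46*i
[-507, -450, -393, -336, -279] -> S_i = -507 + 57*i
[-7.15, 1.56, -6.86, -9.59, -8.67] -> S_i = Random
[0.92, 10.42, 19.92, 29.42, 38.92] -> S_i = 0.92 + 9.50*i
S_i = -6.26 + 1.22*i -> [-6.26, -5.04, -3.82, -2.6, -1.38]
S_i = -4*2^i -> [-4, -8, -16, -32, -64]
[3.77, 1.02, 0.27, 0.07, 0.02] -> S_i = 3.77*0.27^i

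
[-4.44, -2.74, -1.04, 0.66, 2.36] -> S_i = -4.44 + 1.70*i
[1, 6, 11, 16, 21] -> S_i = 1 + 5*i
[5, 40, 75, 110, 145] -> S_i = 5 + 35*i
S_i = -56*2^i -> [-56, -112, -224, -448, -896]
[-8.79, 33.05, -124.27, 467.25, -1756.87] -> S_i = -8.79*(-3.76)^i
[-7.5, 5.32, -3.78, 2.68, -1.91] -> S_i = -7.50*(-0.71)^i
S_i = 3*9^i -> [3, 27, 243, 2187, 19683]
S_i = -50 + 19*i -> [-50, -31, -12, 7, 26]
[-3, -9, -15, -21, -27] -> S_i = -3 + -6*i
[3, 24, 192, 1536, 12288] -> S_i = 3*8^i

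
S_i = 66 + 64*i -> [66, 130, 194, 258, 322]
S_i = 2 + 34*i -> [2, 36, 70, 104, 138]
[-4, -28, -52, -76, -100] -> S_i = -4 + -24*i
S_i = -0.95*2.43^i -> [-0.95, -2.31, -5.61, -13.63, -33.12]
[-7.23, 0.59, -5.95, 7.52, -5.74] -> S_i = Random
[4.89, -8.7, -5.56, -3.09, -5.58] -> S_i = Random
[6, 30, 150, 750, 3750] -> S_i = 6*5^i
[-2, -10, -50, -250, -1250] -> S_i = -2*5^i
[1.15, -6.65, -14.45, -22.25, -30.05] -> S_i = 1.15 + -7.80*i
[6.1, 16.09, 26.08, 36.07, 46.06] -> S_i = 6.10 + 9.99*i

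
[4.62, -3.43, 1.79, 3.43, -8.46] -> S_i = Random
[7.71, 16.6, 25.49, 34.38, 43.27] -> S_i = 7.71 + 8.89*i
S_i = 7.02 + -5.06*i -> [7.02, 1.96, -3.1, -8.16, -13.22]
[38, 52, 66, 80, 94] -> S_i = 38 + 14*i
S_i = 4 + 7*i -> [4, 11, 18, 25, 32]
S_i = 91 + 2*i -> [91, 93, 95, 97, 99]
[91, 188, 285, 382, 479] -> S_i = 91 + 97*i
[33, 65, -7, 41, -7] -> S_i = Random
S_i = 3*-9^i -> [3, -27, 243, -2187, 19683]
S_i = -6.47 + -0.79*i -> [-6.47, -7.26, -8.05, -8.84, -9.63]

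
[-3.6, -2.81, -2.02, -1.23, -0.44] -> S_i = -3.60 + 0.79*i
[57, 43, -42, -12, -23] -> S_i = Random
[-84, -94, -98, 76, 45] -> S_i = Random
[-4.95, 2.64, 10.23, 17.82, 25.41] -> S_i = -4.95 + 7.59*i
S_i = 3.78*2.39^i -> [3.78, 9.03, 21.59, 51.6, 123.33]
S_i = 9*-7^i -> [9, -63, 441, -3087, 21609]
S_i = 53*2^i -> [53, 106, 212, 424, 848]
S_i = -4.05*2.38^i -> [-4.05, -9.64, -22.94, -54.6, -129.95]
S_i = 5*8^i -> [5, 40, 320, 2560, 20480]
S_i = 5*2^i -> [5, 10, 20, 40, 80]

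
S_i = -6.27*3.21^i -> [-6.27, -20.13, -64.61, -207.39, -665.71]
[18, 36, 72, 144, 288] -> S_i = 18*2^i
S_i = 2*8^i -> [2, 16, 128, 1024, 8192]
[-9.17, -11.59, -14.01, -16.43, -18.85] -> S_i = -9.17 + -2.42*i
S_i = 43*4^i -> [43, 172, 688, 2752, 11008]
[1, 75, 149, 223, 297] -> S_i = 1 + 74*i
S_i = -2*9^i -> [-2, -18, -162, -1458, -13122]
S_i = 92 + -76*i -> [92, 16, -60, -136, -212]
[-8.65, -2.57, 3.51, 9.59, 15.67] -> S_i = -8.65 + 6.08*i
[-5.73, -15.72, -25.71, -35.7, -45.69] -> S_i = -5.73 + -9.99*i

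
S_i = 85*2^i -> [85, 170, 340, 680, 1360]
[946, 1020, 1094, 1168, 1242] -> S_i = 946 + 74*i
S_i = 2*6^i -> [2, 12, 72, 432, 2592]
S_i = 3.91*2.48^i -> [3.91, 9.7, 24.05, 59.64, 147.91]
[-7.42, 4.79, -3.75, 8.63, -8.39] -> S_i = Random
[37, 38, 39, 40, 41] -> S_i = 37 + 1*i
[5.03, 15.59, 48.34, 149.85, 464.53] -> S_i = 5.03*3.10^i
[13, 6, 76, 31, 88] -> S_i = Random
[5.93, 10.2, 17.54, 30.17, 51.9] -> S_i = 5.93*1.72^i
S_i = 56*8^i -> [56, 448, 3584, 28672, 229376]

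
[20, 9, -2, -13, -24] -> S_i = 20 + -11*i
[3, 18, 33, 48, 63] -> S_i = 3 + 15*i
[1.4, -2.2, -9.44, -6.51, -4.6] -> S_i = Random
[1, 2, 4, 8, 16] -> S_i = 1*2^i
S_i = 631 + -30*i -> [631, 601, 571, 541, 511]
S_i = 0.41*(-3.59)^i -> [0.41, -1.47, 5.28, -18.97, 68.1]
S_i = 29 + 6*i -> [29, 35, 41, 47, 53]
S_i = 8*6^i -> [8, 48, 288, 1728, 10368]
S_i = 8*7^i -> [8, 56, 392, 2744, 19208]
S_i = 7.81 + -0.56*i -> [7.81, 7.25, 6.69, 6.13, 5.57]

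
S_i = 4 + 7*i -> [4, 11, 18, 25, 32]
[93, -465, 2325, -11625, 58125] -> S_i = 93*-5^i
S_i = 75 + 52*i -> [75, 127, 179, 231, 283]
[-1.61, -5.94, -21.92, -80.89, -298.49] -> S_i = -1.61*3.69^i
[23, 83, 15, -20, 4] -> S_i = Random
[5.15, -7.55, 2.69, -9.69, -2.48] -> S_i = Random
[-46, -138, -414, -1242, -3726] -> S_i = -46*3^i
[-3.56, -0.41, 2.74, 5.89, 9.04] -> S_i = -3.56 + 3.15*i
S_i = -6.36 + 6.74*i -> [-6.36, 0.38, 7.12, 13.86, 20.6]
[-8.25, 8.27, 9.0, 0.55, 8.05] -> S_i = Random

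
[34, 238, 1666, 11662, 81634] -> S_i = 34*7^i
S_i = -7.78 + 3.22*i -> [-7.78, -4.56, -1.34, 1.88, 5.1]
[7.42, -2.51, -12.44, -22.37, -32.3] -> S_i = 7.42 + -9.93*i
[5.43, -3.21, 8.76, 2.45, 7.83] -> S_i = Random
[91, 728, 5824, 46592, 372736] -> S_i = 91*8^i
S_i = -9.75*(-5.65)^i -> [-9.75, 55.09, -311.24, 1758.53, -9935.7]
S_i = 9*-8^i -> [9, -72, 576, -4608, 36864]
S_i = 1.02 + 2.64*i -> [1.02, 3.66, 6.3, 8.94, 11.58]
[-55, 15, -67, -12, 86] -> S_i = Random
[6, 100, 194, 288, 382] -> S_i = 6 + 94*i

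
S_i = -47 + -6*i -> [-47, -53, -59, -65, -71]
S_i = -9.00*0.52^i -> [-9.0, -4.68, -2.43, -1.27, -0.66]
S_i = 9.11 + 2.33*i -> [9.11, 11.44, 13.77, 16.1, 18.43]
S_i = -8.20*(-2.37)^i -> [-8.2, 19.43, -46.06, 109.16, -258.71]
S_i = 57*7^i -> [57, 399, 2793, 19551, 136857]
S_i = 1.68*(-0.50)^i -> [1.68, -0.84, 0.42, -0.21, 0.1]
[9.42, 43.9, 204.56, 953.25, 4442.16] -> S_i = 9.42*4.66^i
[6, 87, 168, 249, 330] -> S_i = 6 + 81*i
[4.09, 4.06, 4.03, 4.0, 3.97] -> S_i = 4.09 + -0.03*i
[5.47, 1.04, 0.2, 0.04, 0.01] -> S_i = 5.47*0.19^i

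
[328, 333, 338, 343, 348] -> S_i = 328 + 5*i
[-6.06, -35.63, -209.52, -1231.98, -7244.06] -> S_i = -6.06*5.88^i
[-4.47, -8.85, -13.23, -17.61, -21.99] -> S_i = -4.47 + -4.38*i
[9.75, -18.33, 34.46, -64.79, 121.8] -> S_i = 9.75*(-1.88)^i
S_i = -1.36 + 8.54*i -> [-1.36, 7.18, 15.72, 24.26, 32.8]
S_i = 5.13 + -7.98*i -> [5.13, -2.85, -10.83, -18.81, -26.79]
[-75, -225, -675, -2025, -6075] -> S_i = -75*3^i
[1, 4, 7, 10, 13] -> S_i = 1 + 3*i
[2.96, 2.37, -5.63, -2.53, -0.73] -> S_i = Random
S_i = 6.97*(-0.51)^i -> [6.97, -3.55, 1.81, -0.92, 0.47]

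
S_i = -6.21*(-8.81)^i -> [-6.21, 54.71, -482.0, 4246.38, -37410.65]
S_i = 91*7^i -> [91, 637, 4459, 31213, 218491]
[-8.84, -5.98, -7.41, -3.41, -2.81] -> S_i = Random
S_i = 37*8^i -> [37, 296, 2368, 18944, 151552]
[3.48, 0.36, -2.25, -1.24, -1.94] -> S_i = Random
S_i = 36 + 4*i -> [36, 40, 44, 48, 52]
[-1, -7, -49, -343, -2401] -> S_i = -1*7^i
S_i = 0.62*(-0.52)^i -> [0.62, -0.32, 0.17, -0.09, 0.05]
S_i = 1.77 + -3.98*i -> [1.77, -2.21, -6.19, -10.17, -14.15]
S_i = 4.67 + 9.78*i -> [4.67, 14.45, 24.23, 34.01, 43.79]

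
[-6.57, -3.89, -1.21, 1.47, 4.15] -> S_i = -6.57 + 2.68*i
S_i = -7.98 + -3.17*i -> [-7.98, -11.15, -14.32, -17.49, -20.66]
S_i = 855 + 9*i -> [855, 864, 873, 882, 891]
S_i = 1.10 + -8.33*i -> [1.1, -7.23, -15.56, -23.89, -32.22]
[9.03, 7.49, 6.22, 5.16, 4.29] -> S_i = 9.03*0.83^i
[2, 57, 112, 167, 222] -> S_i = 2 + 55*i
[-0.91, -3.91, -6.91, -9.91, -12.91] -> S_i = -0.91 + -3.00*i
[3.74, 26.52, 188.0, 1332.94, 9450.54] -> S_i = 3.74*7.09^i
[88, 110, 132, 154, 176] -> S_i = 88 + 22*i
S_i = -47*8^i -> [-47, -376, -3008, -24064, -192512]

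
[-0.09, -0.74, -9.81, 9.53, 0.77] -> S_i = Random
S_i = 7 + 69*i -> [7, 76, 145, 214, 283]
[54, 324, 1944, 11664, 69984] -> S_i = 54*6^i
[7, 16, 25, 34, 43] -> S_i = 7 + 9*i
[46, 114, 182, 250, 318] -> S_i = 46 + 68*i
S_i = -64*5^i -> [-64, -320, -1600, -8000, -40000]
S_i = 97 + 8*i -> [97, 105, 113, 121, 129]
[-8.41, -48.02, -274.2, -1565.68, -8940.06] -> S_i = -8.41*5.71^i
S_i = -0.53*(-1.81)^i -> [-0.53, 0.96, -1.74, 3.14, -5.69]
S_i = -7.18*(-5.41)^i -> [-7.18, 38.84, -210.14, 1136.88, -6150.54]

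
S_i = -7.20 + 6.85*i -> [-7.2, -0.35, 6.5, 13.35, 20.2]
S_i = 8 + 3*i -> [8, 11, 14, 17, 20]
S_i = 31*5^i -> [31, 155, 775, 3875, 19375]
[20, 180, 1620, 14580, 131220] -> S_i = 20*9^i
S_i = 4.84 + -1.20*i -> [4.84, 3.64, 2.44, 1.24, 0.04]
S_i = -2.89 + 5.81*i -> [-2.89, 2.92, 8.73, 14.54, 20.35]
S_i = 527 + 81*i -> [527, 608, 689, 770, 851]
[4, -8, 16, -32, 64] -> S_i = 4*-2^i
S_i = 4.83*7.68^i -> [4.83, 37.09, 284.88, 2187.92, 16803.2]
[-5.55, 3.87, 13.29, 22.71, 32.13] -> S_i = -5.55 + 9.42*i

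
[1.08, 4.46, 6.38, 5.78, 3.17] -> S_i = Random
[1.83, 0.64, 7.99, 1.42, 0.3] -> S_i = Random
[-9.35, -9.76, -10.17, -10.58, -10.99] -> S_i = -9.35 + -0.41*i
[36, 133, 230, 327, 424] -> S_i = 36 + 97*i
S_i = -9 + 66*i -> [-9, 57, 123, 189, 255]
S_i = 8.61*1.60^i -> [8.61, 13.78, 22.04, 35.27, 56.43]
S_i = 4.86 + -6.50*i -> [4.86, -1.64, -8.14, -14.64, -21.14]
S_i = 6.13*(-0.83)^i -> [6.13, -5.09, 4.22, -3.51, 2.91]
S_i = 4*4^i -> [4, 16, 64, 256, 1024]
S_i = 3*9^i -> [3, 27, 243, 2187, 19683]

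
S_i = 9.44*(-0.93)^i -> [9.44, -8.78, 8.16, -7.59, 7.06]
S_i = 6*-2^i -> [6, -12, 24, -48, 96]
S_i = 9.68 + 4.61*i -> [9.68, 14.29, 18.9, 23.51, 28.12]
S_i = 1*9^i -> [1, 9, 81, 729, 6561]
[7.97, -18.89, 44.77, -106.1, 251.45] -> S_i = 7.97*(-2.37)^i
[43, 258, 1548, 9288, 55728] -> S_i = 43*6^i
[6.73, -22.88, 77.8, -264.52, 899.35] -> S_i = 6.73*(-3.40)^i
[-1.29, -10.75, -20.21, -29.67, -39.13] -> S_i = -1.29 + -9.46*i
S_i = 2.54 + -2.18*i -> [2.54, 0.36, -1.82, -4.0, -6.18]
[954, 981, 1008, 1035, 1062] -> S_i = 954 + 27*i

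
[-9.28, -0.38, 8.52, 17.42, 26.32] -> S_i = -9.28 + 8.90*i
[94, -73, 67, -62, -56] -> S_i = Random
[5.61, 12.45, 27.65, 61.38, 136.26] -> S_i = 5.61*2.22^i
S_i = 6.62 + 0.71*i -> [6.62, 7.33, 8.04, 8.75, 9.46]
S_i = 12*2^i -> [12, 24, 48, 96, 192]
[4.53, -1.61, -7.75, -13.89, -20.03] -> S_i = 4.53 + -6.14*i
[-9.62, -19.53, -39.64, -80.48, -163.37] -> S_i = -9.62*2.03^i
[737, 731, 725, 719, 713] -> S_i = 737 + -6*i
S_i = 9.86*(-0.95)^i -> [9.86, -9.37, 8.9, -8.45, 8.03]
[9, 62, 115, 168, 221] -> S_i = 9 + 53*i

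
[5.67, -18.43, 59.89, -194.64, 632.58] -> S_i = 5.67*(-3.25)^i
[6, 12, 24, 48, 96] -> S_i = 6*2^i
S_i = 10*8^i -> [10, 80, 640, 5120, 40960]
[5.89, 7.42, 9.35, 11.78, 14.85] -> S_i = 5.89*1.26^i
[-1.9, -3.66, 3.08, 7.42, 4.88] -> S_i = Random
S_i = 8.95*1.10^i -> [8.95, 9.85, 10.83, 11.91, 13.1]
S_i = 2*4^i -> [2, 8, 32, 128, 512]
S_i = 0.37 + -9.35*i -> [0.37, -8.98, -18.33, -27.68, -37.03]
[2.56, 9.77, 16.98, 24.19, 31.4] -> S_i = 2.56 + 7.21*i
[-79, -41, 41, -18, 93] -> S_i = Random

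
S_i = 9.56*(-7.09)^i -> [9.56, -67.78, 480.56, -3407.19, 24156.99]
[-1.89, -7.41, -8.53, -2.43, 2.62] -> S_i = Random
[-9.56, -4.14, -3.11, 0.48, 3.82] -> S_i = Random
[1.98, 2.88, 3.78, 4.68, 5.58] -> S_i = 1.98 + 0.90*i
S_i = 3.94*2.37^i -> [3.94, 9.34, 22.13, 52.45, 124.31]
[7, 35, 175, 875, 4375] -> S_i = 7*5^i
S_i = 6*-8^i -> [6, -48, 384, -3072, 24576]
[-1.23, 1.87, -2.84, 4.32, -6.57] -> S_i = -1.23*(-1.52)^i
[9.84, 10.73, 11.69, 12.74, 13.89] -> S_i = 9.84*1.09^i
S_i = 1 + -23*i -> [1, -22, -45, -68, -91]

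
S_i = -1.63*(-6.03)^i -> [-1.63, 9.83, -59.27, 357.39, -2155.05]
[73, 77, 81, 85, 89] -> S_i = 73 + 4*i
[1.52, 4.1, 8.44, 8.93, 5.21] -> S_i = Random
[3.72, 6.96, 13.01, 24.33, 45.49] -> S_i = 3.72*1.87^i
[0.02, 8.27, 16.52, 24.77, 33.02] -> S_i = 0.02 + 8.25*i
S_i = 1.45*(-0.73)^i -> [1.45, -1.06, 0.77, -0.56, 0.41]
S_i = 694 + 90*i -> [694, 784, 874, 964, 1054]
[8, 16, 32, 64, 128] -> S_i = 8*2^i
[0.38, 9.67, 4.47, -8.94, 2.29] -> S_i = Random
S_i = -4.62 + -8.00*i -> [-4.62, -12.62, -20.62, -28.62, -36.62]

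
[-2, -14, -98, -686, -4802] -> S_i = -2*7^i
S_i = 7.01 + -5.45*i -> [7.01, 1.56, -3.89, -9.34, -14.79]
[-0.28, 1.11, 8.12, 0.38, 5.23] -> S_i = Random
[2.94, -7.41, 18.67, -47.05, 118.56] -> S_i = 2.94*(-2.52)^i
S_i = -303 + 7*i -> [-303, -296, -289, -282, -275]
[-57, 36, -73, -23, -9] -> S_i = Random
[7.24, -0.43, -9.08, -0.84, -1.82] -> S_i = Random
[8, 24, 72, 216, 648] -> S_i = 8*3^i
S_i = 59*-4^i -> [59, -236, 944, -3776, 15104]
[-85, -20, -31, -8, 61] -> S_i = Random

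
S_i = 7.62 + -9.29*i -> [7.62, -1.67, -10.96, -20.25, -29.54]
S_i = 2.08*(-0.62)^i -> [2.08, -1.29, 0.8, -0.5, 0.31]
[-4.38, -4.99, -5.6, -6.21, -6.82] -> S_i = -4.38 + -0.61*i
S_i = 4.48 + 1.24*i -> [4.48, 5.72, 6.96, 8.2, 9.44]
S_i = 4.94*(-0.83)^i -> [4.94, -4.1, 3.4, -2.82, 2.34]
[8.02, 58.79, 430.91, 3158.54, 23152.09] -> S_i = 8.02*7.33^i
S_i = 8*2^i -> [8, 16, 32, 64, 128]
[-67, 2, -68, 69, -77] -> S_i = Random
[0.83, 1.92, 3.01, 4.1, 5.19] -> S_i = 0.83 + 1.09*i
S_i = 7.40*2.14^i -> [7.4, 15.84, 33.89, 72.52, 155.2]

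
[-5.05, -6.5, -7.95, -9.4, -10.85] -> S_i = -5.05 + -1.45*i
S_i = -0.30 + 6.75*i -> [-0.3, 6.45, 13.2, 19.95, 26.7]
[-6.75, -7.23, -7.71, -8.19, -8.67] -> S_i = -6.75 + -0.48*i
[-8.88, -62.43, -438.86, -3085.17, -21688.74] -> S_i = -8.88*7.03^i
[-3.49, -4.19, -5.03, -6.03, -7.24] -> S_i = -3.49*1.20^i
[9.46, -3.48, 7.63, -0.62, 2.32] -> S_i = Random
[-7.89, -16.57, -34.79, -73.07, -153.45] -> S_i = -7.89*2.10^i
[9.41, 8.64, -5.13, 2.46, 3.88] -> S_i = Random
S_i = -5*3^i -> [-5, -15, -45, -135, -405]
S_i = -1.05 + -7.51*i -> [-1.05, -8.56, -16.07, -23.58, -31.09]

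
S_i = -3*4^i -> [-3, -12, -48, -192, -768]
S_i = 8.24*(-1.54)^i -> [8.24, -12.69, 19.54, -30.09, 46.35]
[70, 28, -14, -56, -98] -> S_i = 70 + -42*i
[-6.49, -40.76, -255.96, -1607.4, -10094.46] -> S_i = -6.49*6.28^i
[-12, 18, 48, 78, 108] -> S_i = -12 + 30*i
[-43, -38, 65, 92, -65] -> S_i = Random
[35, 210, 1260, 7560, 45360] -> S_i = 35*6^i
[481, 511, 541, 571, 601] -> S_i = 481 + 30*i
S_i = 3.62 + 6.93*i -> [3.62, 10.55, 17.48, 24.41, 31.34]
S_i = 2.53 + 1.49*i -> [2.53, 4.02, 5.51, 7.0, 8.49]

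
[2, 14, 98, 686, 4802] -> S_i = 2*7^i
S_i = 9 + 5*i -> [9, 14, 19, 24, 29]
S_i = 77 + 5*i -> [77, 82, 87, 92, 97]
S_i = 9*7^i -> [9, 63, 441, 3087, 21609]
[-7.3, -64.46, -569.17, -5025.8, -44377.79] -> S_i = -7.30*8.83^i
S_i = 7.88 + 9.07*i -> [7.88, 16.95, 26.02, 35.09, 44.16]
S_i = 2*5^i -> [2, 10, 50, 250, 1250]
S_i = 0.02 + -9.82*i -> [0.02, -9.8, -19.62, -29.44, -39.26]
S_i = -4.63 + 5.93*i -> [-4.63, 1.3, 7.23, 13.16, 19.09]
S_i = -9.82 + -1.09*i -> [-9.82, -10.91, -12.0, -13.09, -14.18]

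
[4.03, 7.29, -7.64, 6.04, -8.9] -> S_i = Random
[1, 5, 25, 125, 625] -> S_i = 1*5^i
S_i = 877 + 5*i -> [877, 882, 887, 892, 897]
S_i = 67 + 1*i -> [67, 68, 69, 70, 71]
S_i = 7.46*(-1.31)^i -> [7.46, -9.77, 12.8, -16.77, 21.97]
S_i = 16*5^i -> [16, 80, 400, 2000, 10000]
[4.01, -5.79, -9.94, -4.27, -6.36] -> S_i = Random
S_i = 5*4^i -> [5, 20, 80, 320, 1280]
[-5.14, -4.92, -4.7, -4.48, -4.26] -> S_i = -5.14 + 0.22*i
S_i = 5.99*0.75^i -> [5.99, 4.49, 3.37, 2.53, 1.9]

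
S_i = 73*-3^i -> [73, -219, 657, -1971, 5913]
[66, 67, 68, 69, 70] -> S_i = 66 + 1*i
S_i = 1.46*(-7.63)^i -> [1.46, -11.14, 85.0, -648.52, 4948.24]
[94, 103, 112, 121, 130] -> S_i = 94 + 9*i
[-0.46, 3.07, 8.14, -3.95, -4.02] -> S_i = Random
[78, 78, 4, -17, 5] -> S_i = Random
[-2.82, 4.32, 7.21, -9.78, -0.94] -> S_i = Random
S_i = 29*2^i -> [29, 58, 116, 232, 464]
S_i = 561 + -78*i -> [561, 483, 405, 327, 249]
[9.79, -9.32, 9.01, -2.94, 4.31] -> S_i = Random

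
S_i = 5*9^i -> [5, 45, 405, 3645, 32805]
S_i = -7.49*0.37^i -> [-7.49, -2.77, -1.03, -0.38, -0.14]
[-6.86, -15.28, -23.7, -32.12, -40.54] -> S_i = -6.86 + -8.42*i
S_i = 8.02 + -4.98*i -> [8.02, 3.04, -1.94, -6.92, -11.9]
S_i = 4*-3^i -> [4, -12, 36, -108, 324]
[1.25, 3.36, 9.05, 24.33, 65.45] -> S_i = 1.25*2.69^i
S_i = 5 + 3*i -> [5, 8, 11, 14, 17]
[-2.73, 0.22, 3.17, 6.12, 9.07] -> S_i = -2.73 + 2.95*i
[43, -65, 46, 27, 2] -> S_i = Random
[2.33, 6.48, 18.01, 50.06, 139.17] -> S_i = 2.33*2.78^i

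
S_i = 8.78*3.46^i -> [8.78, 30.38, 105.11, 363.68, 1258.34]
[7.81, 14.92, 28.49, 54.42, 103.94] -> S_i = 7.81*1.91^i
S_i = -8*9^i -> [-8, -72, -648, -5832, -52488]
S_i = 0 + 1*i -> [0, 1, 2, 3, 4]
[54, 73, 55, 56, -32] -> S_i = Random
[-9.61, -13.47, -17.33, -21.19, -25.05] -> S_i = -9.61 + -3.86*i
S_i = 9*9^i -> [9, 81, 729, 6561, 59049]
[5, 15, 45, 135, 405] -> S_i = 5*3^i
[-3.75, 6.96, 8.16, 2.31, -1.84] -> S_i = Random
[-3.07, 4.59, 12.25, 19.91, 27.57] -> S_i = -3.07 + 7.66*i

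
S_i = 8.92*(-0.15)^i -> [8.92, -1.34, 0.2, -0.03, 0.0]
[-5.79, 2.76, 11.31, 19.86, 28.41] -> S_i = -5.79 + 8.55*i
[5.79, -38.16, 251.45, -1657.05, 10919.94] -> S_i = 5.79*(-6.59)^i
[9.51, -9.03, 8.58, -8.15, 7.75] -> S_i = 9.51*(-0.95)^i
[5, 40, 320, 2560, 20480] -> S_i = 5*8^i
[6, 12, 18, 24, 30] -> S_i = 6 + 6*i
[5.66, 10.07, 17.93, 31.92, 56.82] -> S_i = 5.66*1.78^i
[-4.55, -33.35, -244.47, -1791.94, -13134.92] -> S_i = -4.55*7.33^i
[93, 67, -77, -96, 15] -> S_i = Random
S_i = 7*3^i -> [7, 21, 63, 189, 567]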